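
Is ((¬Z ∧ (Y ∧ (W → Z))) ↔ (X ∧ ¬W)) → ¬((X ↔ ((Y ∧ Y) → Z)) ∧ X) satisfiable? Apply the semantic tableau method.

Initial set: {T (((¬Z ∧ (Y ∧ (W → Z))) ↔ (X ∧ ¬W)) → ¬((X ↔ ((Y ∧ Y) → Z)) ∧ X))}.
T (((¬Z ∧ (Y ∧ (W → Z))) ↔ (X ∧ ¬W)) → ¬((X ↔ ((Y ∧ Y) → Z)) ∧ X)): β-rule — branch into F ((¬Z ∧ (Y ∧ (W → Z))) ↔ (X ∧ ¬W))  //  T ¬((X ↔ ((Y ∧ Y) → Z)) ∧ X).
  branch 1 (add F ((¬Z ∧ (Y ∧ (W → Z))) ↔ (X ∧ ¬W))):
    F ((¬Z ∧ (Y ∧ (W → Z))) ↔ (X ∧ ¬W)): β-rule — branch into T (¬Z ∧ (Y ∧ (W → Z))), F (X ∧ ¬W)  //  F (¬Z ∧ (Y ∧ (W → Z))), T (X ∧ ¬W).
      branch 1.1 (add T (¬Z ∧ (Y ∧ (W → Z))), F (X ∧ ¬W)):
        T (¬Z ∧ (Y ∧ (W → Z))): α-rule — add T ¬Z, T (Y ∧ (W → Z)).
        T (Y ∧ (W → Z)): α-rule — add T Y, T (W → Z).
        F (X ∧ ¬W): β-rule — branch into F X  //  F ¬W.
          branch 1.1.1 (add F X):
            T (W → Z): β-rule — branch into F W  //  T Z.
              branch 1.1.1.1 (add F W):
                ○ open, literals {W=false, X=false, Y=true, Z=false}.
              branch 1.1.1.2 (add T Z):
                × closes — contains both Z and ¬Z.
          branch 1.1.2 (add F ¬W):
            T (W → Z): β-rule — branch into F W  //  T Z.
              branch 1.1.2.1 (add F W):
                × closes — contains both W and ¬W.
              branch 1.1.2.2 (add T Z):
                × closes — contains both Z and ¬Z.
      branch 1.2 (add F (¬Z ∧ (Y ∧ (W → Z))), T (X ∧ ¬W)):
        T (X ∧ ¬W): α-rule — add T X, T ¬W.
        F (¬Z ∧ (Y ∧ (W → Z))): β-rule — branch into F ¬Z  //  F (Y ∧ (W → Z)).
          branch 1.2.1 (add F ¬Z):
            ○ open, literals {W=false, X=true, Z=true}.
          branch 1.2.2 (add F (Y ∧ (W → Z))):
            F (Y ∧ (W → Z)): β-rule — branch into F Y  //  F (W → Z).
              branch 1.2.2.1 (add F Y):
                ○ open, literals {W=false, X=true, Y=false}.
              branch 1.2.2.2 (add F (W → Z)):
                F (W → Z): α-rule — add T W, F Z.
                × closes — contains both W and ¬W.
  branch 2 (add T ¬((X ↔ ((Y ∧ Y) → Z)) ∧ X)):
    T ¬((X ↔ ((Y ∧ Y) → Z)) ∧ X): β-rule — branch into F (X ↔ ((Y ∧ Y) → Z))  //  F X.
      branch 2.1 (add F (X ↔ ((Y ∧ Y) → Z))):
        F (X ↔ ((Y ∧ Y) → Z)): β-rule — branch into T X, F ((Y ∧ Y) → Z)  //  F X, T ((Y ∧ Y) → Z).
          branch 2.1.1 (add T X, F ((Y ∧ Y) → Z)):
            F ((Y ∧ Y) → Z): α-rule — add T (Y ∧ Y), F Z.
            T (Y ∧ Y): α-rule — add T Y, T Y.
            ○ open, literals {X=true, Y=true, Z=false}.
          branch 2.1.2 (add F X, T ((Y ∧ Y) → Z)):
            T ((Y ∧ Y) → Z): β-rule — branch into F (Y ∧ Y)  //  T Z.
              branch 2.1.2.1 (add F (Y ∧ Y)):
                F (Y ∧ Y): β-rule — branch into F Y  //  F Y.
                  branch 2.1.2.1.1 (add F Y):
                    ○ open, literals {X=false, Y=false}.
                  branch 2.1.2.1.2 (add F Y):
                    ○ open, literals {X=false, Y=false}.
              branch 2.1.2.2 (add T Z):
                ○ open, literals {X=false, Z=true}.
      branch 2.2 (add F X):
        ○ open, literals {X=false}.
4 branches closed, 8 open.
An open branch gives a satisfying assignment: W=false, X=false, Y=true, Z=false.

Satisfiable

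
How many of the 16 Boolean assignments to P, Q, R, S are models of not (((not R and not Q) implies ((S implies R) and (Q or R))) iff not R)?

12

Initial set: {T not (((not R and not Q) implies ((S implies R) and (Q or R))) iff not R)}.
T not (((not R and not Q) implies ((S implies R) and (Q or R))) iff not R): β-rule — branch into T ((not R and not Q) implies ((S implies R) and (Q or R))), F not R  //  F ((not R and not Q) implies ((S implies R) and (Q or R))), T not R.
  branch 1 (add T ((not R and not Q) implies ((S implies R) and (Q or R))), F not R):
    T ((not R and not Q) implies ((S implies R) and (Q or R))): β-rule — branch into F (not R and not Q)  //  T ((S implies R) and (Q or R)).
      branch 1.1 (add F (not R and not Q)):
        F (not R and not Q): β-rule — branch into F not R  //  F not Q.
          branch 1.1.1 (add F not R):
            ○ open, literals {R=1}.
          branch 1.1.2 (add F not Q):
            ○ open, literals {Q=1, R=1}.
      branch 1.2 (add T ((S implies R) and (Q or R))):
        T ((S implies R) and (Q or R)): α-rule — add T (S implies R), T (Q or R).
        T (S implies R): β-rule — branch into F S  //  T R.
          branch 1.2.1 (add F S):
            T (Q or R): β-rule — branch into T Q  //  T R.
              branch 1.2.1.1 (add T Q):
                ○ open, literals {Q=1, R=1, S=0}.
              branch 1.2.1.2 (add T R):
                ○ open, literals {R=1, S=0}.
          branch 1.2.2 (add T R):
            T (Q or R): β-rule — branch into T Q  //  T R.
              branch 1.2.2.1 (add T Q):
                ○ open, literals {Q=1, R=1}.
              branch 1.2.2.2 (add T R):
                ○ open, literals {R=1}.
  branch 2 (add F ((not R and not Q) implies ((S implies R) and (Q or R))), T not R):
    F ((not R and not Q) implies ((S implies R) and (Q or R))): α-rule — add T (not R and not Q), F ((S implies R) and (Q or R)).
    T (not R and not Q): α-rule — add T not R, T not Q.
    F ((S implies R) and (Q or R)): β-rule — branch into F (S implies R)  //  F (Q or R).
      branch 2.1 (add F (S implies R)):
        F (S implies R): α-rule — add T S, F R.
        ○ open, literals {Q=0, R=0, S=1}.
      branch 2.2 (add F (Q or R)):
        F (Q or R): α-rule — add F Q, F R.
        ○ open, literals {Q=0, R=0}.
0 branches closed, 8 open.
Each open branch fixes some atoms; the unmentioned ones are free. Counting distinct full assignments: branch {R=1} (P, Q, S) contributes 8 new; branch {Q=1, R=1} (P, S) contributes 0 new; branch {Q=1, R=1, S=0} (P) contributes 0 new; branch {R=1, S=0} (P, Q) contributes 0 new; branch {Q=1, R=1} (P, S) contributes 0 new; branch {R=1} (P, Q, S) contributes 0 new; branch {Q=0, R=0, S=1} (P) contributes 2 new; branch {Q=0, R=0} (P, S) contributes 2 new. Total: 12.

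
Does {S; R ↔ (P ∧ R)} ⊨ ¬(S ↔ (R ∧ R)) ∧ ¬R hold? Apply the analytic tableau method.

Initial set: {T S; T (R ↔ (P ∧ R)); F (¬(S ↔ (R ∧ R)) ∧ ¬R)}.
T (R ↔ (P ∧ R)): β-rule — branch into T R, T (P ∧ R)  //  F R, F (P ∧ R).
  branch 1 (add T R, T (P ∧ R)):
    T (P ∧ R): α-rule — add T P, T R.
    F (¬(S ↔ (R ∧ R)) ∧ ¬R): β-rule — branch into F ¬(S ↔ (R ∧ R))  //  F ¬R.
      branch 1.1 (add F ¬(S ↔ (R ∧ R))):
        F ¬(S ↔ (R ∧ R)): β-rule — branch into T S, T (R ∧ R)  //  F S, F (R ∧ R).
          branch 1.1.1 (add T S, T (R ∧ R)):
            T (R ∧ R): α-rule — add T R, T R.
            ○ open, literals {P=1, R=1, S=1}.
          branch 1.1.2 (add F S, F (R ∧ R)):
            × closes — contains both S and ¬S.
      branch 1.2 (add F ¬R):
        ○ open, literals {P=1, R=1, S=1}.
  branch 2 (add F R, F (P ∧ R)):
    F (¬(S ↔ (R ∧ R)) ∧ ¬R): β-rule — branch into F ¬(S ↔ (R ∧ R))  //  F ¬R.
      branch 2.1 (add F ¬(S ↔ (R ∧ R))):
        F (P ∧ R): β-rule — branch into F P  //  F R.
          branch 2.1.1 (add F P):
            F ¬(S ↔ (R ∧ R)): β-rule — branch into T S, T (R ∧ R)  //  F S, F (R ∧ R).
              branch 2.1.1.1 (add T S, T (R ∧ R)):
                T (R ∧ R): α-rule — add T R, T R.
                × closes — contains both R and ¬R.
              branch 2.1.1.2 (add F S, F (R ∧ R)):
                × closes — contains both S and ¬S.
          branch 2.1.2 (add F R):
            F ¬(S ↔ (R ∧ R)): β-rule — branch into T S, T (R ∧ R)  //  F S, F (R ∧ R).
              branch 2.1.2.1 (add T S, T (R ∧ R)):
                T (R ∧ R): α-rule — add T R, T R.
                × closes — contains both R and ¬R.
              branch 2.1.2.2 (add F S, F (R ∧ R)):
                × closes — contains both S and ¬S.
      branch 2.2 (add F ¬R):
        × closes — contains both R and ¬R.
6 branches closed, 2 open.
An open branch gives a countermodel: P=1, R=1, S=1 (unmentioned atoms arbitrary); the premises hold there but the conclusion fails.

No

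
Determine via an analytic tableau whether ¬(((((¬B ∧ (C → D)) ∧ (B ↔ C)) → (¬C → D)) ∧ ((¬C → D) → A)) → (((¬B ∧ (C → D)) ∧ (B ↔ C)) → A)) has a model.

Unsatisfiable

Initial set: {¬(((((¬B ∧ (C → D)) ∧ (B ↔ C)) → (¬C → D)) ∧ ((¬C → D) → A)) → (((¬B ∧ (C → D)) ∧ (B ↔ C)) → A))}.
¬(((((¬B ∧ (C → D)) ∧ (B ↔ C)) → (¬C → D)) ∧ ((¬C → D) → A)) → (((¬B ∧ (C → D)) ∧ (B ↔ C)) → A)): α-rule — add ((((¬B ∧ (C → D)) ∧ (B ↔ C)) → (¬C → D)) ∧ ((¬C → D) → A)), ¬(((¬B ∧ (C → D)) ∧ (B ↔ C)) → A).
((((¬B ∧ (C → D)) ∧ (B ↔ C)) → (¬C → D)) ∧ ((¬C → D) → A)): α-rule — add (((¬B ∧ (C → D)) ∧ (B ↔ C)) → (¬C → D)), ((¬C → D) → A).
¬(((¬B ∧ (C → D)) ∧ (B ↔ C)) → A): α-rule — add ((¬B ∧ (C → D)) ∧ (B ↔ C)), ¬A.
((¬B ∧ (C → D)) ∧ (B ↔ C)): α-rule — add (¬B ∧ (C → D)), (B ↔ C).
(¬B ∧ (C → D)): α-rule — add ¬B, (C → D).
(((¬B ∧ (C → D)) ∧ (B ↔ C)) → (¬C → D)): β-rule — branch into ¬((¬B ∧ (C → D)) ∧ (B ↔ C))  //  (¬C → D).
  branch 1 (add ¬((¬B ∧ (C → D)) ∧ (B ↔ C))):
    ((¬C → D) → A): β-rule — branch into ¬(¬C → D)  //  A.
      branch 1.1 (add ¬(¬C → D)):
        ¬(¬C → D): α-rule — add ¬C, ¬D.
        (B ↔ C): β-rule — branch into B, C  //  ¬B, ¬C.
          branch 1.1.1 (add B, C):
            × closes — contains both B and ¬B.
          branch 1.1.2 (add ¬B, ¬C):
            (C → D): β-rule — branch into ¬C  //  D.
              branch 1.1.2.1 (add ¬C):
                ¬((¬B ∧ (C → D)) ∧ (B ↔ C)): β-rule — branch into ¬(¬B ∧ (C → D))  //  ¬(B ↔ C).
                  branch 1.1.2.1.1 (add ¬(¬B ∧ (C → D))):
                    ¬(¬B ∧ (C → D)): β-rule — branch into ¬¬B  //  ¬(C → D).
                      branch 1.1.2.1.1.1 (add ¬¬B):
                        × closes — contains both B and ¬B.
                      branch 1.1.2.1.1.2 (add ¬(C → D)):
                        ¬(C → D): α-rule — add C, ¬D.
                        × closes — contains both C and ¬C.
                  branch 1.1.2.1.2 (add ¬(B ↔ C)):
                    ¬(B ↔ C): β-rule — branch into B, ¬C  //  ¬B, C.
                      branch 1.1.2.1.2.1 (add B, ¬C):
                        × closes — contains both B and ¬B.
                      branch 1.1.2.1.2.2 (add ¬B, C):
                        × closes — contains both C and ¬C.
              branch 1.1.2.2 (add D):
                × closes — contains both D and ¬D.
      branch 1.2 (add A):
        × closes — contains both A and ¬A.
  branch 2 (add (¬C → D)):
    ((¬C → D) → A): β-rule — branch into ¬(¬C → D)  //  A.
      branch 2.1 (add ¬(¬C → D)):
        ¬(¬C → D): α-rule — add ¬C, ¬D.
        (B ↔ C): β-rule — branch into B, C  //  ¬B, ¬C.
          branch 2.1.1 (add B, C):
            × closes — contains both B and ¬B.
          branch 2.1.2 (add ¬B, ¬C):
            (C → D): β-rule — branch into ¬C  //  D.
              branch 2.1.2.1 (add ¬C):
                (¬C → D): β-rule — branch into ¬¬C  //  D.
                  branch 2.1.2.1.1 (add ¬¬C):
                    × closes — contains both C and ¬C.
                  branch 2.1.2.1.2 (add D):
                    × closes — contains both D and ¬D.
              branch 2.1.2.2 (add D):
                × closes — contains both D and ¬D.
      branch 2.2 (add A):
        × closes — contains both A and ¬A.
All 12 branches close.
Every branch closed; the formula is unsatisfiable.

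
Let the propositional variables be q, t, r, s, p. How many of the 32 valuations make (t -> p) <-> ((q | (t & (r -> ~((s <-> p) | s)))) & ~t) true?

Initial set: {T ((t -> p) <-> ((q | (t & (r -> ~((s <-> p) | s)))) & ~t))}.
T ((t -> p) <-> ((q | (t & (r -> ~((s <-> p) | s)))) & ~t)): β-rule — branch into T (t -> p), T ((q | (t & (r -> ~((s <-> p) | s)))) & ~t)  //  F (t -> p), F ((q | (t & (r -> ~((s <-> p) | s)))) & ~t).
  branch 1 (add T (t -> p), T ((q | (t & (r -> ~((s <-> p) | s)))) & ~t)):
    T ((q | (t & (r -> ~((s <-> p) | s)))) & ~t): α-rule — add T (q | (t & (r -> ~((s <-> p) | s)))), T ~t.
    T (t -> p): β-rule — branch into F t  //  T p.
      branch 1.1 (add F t):
        T (q | (t & (r -> ~((s <-> p) | s)))): β-rule — branch into T q  //  T (t & (r -> ~((s <-> p) | s))).
          branch 1.1.1 (add T q):
            ○ open, literals {q=T, t=F}.
          branch 1.1.2 (add T (t & (r -> ~((s <-> p) | s)))):
            T (t & (r -> ~((s <-> p) | s))): α-rule — add T t, T (r -> ~((s <-> p) | s)).
            × closes — contains both t and ~t.
      branch 1.2 (add T p):
        T (q | (t & (r -> ~((s <-> p) | s)))): β-rule — branch into T q  //  T (t & (r -> ~((s <-> p) | s))).
          branch 1.2.1 (add T q):
            ○ open, literals {p=T, q=T, t=F}.
          branch 1.2.2 (add T (t & (r -> ~((s <-> p) | s)))):
            T (t & (r -> ~((s <-> p) | s))): α-rule — add T t, T (r -> ~((s <-> p) | s)).
            × closes — contains both t and ~t.
  branch 2 (add F (t -> p), F ((q | (t & (r -> ~((s <-> p) | s)))) & ~t)):
    F (t -> p): α-rule — add T t, F p.
    F ((q | (t & (r -> ~((s <-> p) | s)))) & ~t): β-rule — branch into F (q | (t & (r -> ~((s <-> p) | s))))  //  F ~t.
      branch 2.1 (add F (q | (t & (r -> ~((s <-> p) | s))))):
        F (q | (t & (r -> ~((s <-> p) | s)))): α-rule — add F q, F (t & (r -> ~((s <-> p) | s))).
        F (t & (r -> ~((s <-> p) | s))): β-rule — branch into F t  //  F (r -> ~((s <-> p) | s)).
          branch 2.1.1 (add F t):
            × closes — contains both t and ~t.
          branch 2.1.2 (add F (r -> ~((s <-> p) | s))):
            F (r -> ~((s <-> p) | s)): α-rule — add T r, F ~((s <-> p) | s).
            F ~((s <-> p) | s): β-rule — branch into T (s <-> p)  //  T s.
              branch 2.1.2.1 (add T (s <-> p)):
                T (s <-> p): β-rule — branch into T s, T p  //  F s, F p.
                  branch 2.1.2.1.1 (add T s, T p):
                    × closes — contains both p and ~p.
                  branch 2.1.2.1.2 (add F s, F p):
                    ○ open, literals {p=F, q=F, r=T, s=F, t=T}.
              branch 2.1.2.2 (add T s):
                ○ open, literals {p=F, q=F, r=T, s=T, t=T}.
      branch 2.2 (add F ~t):
        ○ open, literals {p=F, t=T}.
4 branches closed, 5 open.
Each open branch fixes some atoms; the unmentioned ones are free. Counting distinct full assignments: branch {q=T, t=F} (r, s, p) contributes 8 new; branch {p=T, q=T, t=F} (r, s) contributes 0 new; branch {p=F, q=F, r=T, s=F, t=T} (none free) contributes 1 new; branch {p=F, q=F, r=T, s=T, t=T} (none free) contributes 1 new; branch {p=F, t=T} (q, r, s) contributes 6 new. Total: 16.

16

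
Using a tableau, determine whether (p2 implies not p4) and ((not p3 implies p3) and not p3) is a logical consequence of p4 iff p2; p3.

No

Initial set: {(p4 iff p2); p3; not ((p2 implies not p4) and ((not p3 implies p3) and not p3))}.
(p4 iff p2): β-rule — branch into p4, p2  //  not p4, not p2.
  branch 1 (add p4, p2):
    not ((p2 implies not p4) and ((not p3 implies p3) and not p3)): β-rule — branch into not (p2 implies not p4)  //  not ((not p3 implies p3) and not p3).
      branch 1.1 (add not (p2 implies not p4)):
        not (p2 implies not p4): α-rule — add p2, not not p4.
        ○ open, literals {p2=T, p3=T, p4=T}.
      branch 1.2 (add not ((not p3 implies p3) and not p3)):
        not ((not p3 implies p3) and not p3): β-rule — branch into not (not p3 implies p3)  //  not not p3.
          branch 1.2.1 (add not (not p3 implies p3)):
            not (not p3 implies p3): α-rule — add not p3, not p3.
            × closes — contains both p3 and not p3.
          branch 1.2.2 (add not not p3):
            ○ open, literals {p2=T, p3=T, p4=T}.
  branch 2 (add not p4, not p2):
    not ((p2 implies not p4) and ((not p3 implies p3) and not p3)): β-rule — branch into not (p2 implies not p4)  //  not ((not p3 implies p3) and not p3).
      branch 2.1 (add not (p2 implies not p4)):
        not (p2 implies not p4): α-rule — add p2, not not p4.
        × closes — contains both p2 and not p2.
      branch 2.2 (add not ((not p3 implies p3) and not p3)):
        not ((not p3 implies p3) and not p3): β-rule — branch into not (not p3 implies p3)  //  not not p3.
          branch 2.2.1 (add not (not p3 implies p3)):
            not (not p3 implies p3): α-rule — add not p3, not p3.
            × closes — contains both p3 and not p3.
          branch 2.2.2 (add not not p3):
            ○ open, literals {p2=F, p3=T, p4=F}.
3 branches closed, 3 open.
An open branch gives a countermodel: p2=T, p3=T, p4=T (unmentioned atoms arbitrary); the premises hold there but the conclusion fails.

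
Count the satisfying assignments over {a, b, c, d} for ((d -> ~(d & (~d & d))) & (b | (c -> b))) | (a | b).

Initial set: {(((d -> ~(d & (~d & d))) & (b | (c -> b))) | (a | b))}.
(((d -> ~(d & (~d & d))) & (b | (c -> b))) | (a | b)): β-rule — branch into ((d -> ~(d & (~d & d))) & (b | (c -> b)))  //  (a | b).
  branch 1 (add ((d -> ~(d & (~d & d))) & (b | (c -> b)))):
    ((d -> ~(d & (~d & d))) & (b | (c -> b))): α-rule — add (d -> ~(d & (~d & d))), (b | (c -> b)).
    (d -> ~(d & (~d & d))): β-rule — branch into ~d  //  ~(d & (~d & d)).
      branch 1.1 (add ~d):
        (b | (c -> b)): β-rule — branch into b  //  (c -> b).
          branch 1.1.1 (add b):
            ○ open, literals {b=true, d=false}.
          branch 1.1.2 (add (c -> b)):
            (c -> b): β-rule — branch into ~c  //  b.
              branch 1.1.2.1 (add ~c):
                ○ open, literals {c=false, d=false}.
              branch 1.1.2.2 (add b):
                ○ open, literals {b=true, d=false}.
      branch 1.2 (add ~(d & (~d & d))):
        (b | (c -> b)): β-rule — branch into b  //  (c -> b).
          branch 1.2.1 (add b):
            ~(d & (~d & d)): β-rule — branch into ~d  //  ~(~d & d).
              branch 1.2.1.1 (add ~d):
                ○ open, literals {b=true, d=false}.
              branch 1.2.1.2 (add ~(~d & d)):
                ~(~d & d): β-rule — branch into ~~d  //  ~d.
                  branch 1.2.1.2.1 (add ~~d):
                    ○ open, literals {b=true, d=true}.
                  branch 1.2.1.2.2 (add ~d):
                    ○ open, literals {b=true, d=false}.
          branch 1.2.2 (add (c -> b)):
            ~(d & (~d & d)): β-rule — branch into ~d  //  ~(~d & d).
              branch 1.2.2.1 (add ~d):
                (c -> b): β-rule — branch into ~c  //  b.
                  branch 1.2.2.1.1 (add ~c):
                    ○ open, literals {c=false, d=false}.
                  branch 1.2.2.1.2 (add b):
                    ○ open, literals {b=true, d=false}.
              branch 1.2.2.2 (add ~(~d & d)):
                (c -> b): β-rule — branch into ~c  //  b.
                  branch 1.2.2.2.1 (add ~c):
                    ~(~d & d): β-rule — branch into ~~d  //  ~d.
                      branch 1.2.2.2.1.1 (add ~~d):
                        ○ open, literals {c=false, d=true}.
                      branch 1.2.2.2.1.2 (add ~d):
                        ○ open, literals {c=false, d=false}.
                  branch 1.2.2.2.2 (add b):
                    ~(~d & d): β-rule — branch into ~~d  //  ~d.
                      branch 1.2.2.2.2.1 (add ~~d):
                        ○ open, literals {b=true, d=true}.
                      branch 1.2.2.2.2.2 (add ~d):
                        ○ open, literals {b=true, d=false}.
  branch 2 (add (a | b)):
    (a | b): β-rule — branch into a  //  b.
      branch 2.1 (add a):
        ○ open, literals {a=true}.
      branch 2.2 (add b):
        ○ open, literals {b=true}.
0 branches closed, 14 open.
Each open branch fixes some atoms; the unmentioned ones are free. Counting distinct full assignments: branch {b=true, d=false} (a, c) contributes 4 new; branch {c=false, d=false} (a, b) contributes 2 new; branch {b=true, d=false} (a, c) contributes 0 new; branch {b=true, d=false} (a, c) contributes 0 new; branch {b=true, d=true} (a, c) contributes 4 new; branch {b=true, d=false} (a, c) contributes 0 new; branch {c=false, d=false} (a, b) contributes 0 new; branch {b=true, d=false} (a, c) contributes 0 new; branch {c=false, d=true} (a, b) contributes 2 new; branch {c=false, d=false} (a, b) contributes 0 new; branch {b=true, d=true} (a, c) contributes 0 new; branch {b=true, d=false} (a, c) contributes 0 new; branch {a=true} (b, c, d) contributes 2 new; branch {b=true} (a, c, d) contributes 0 new. Total: 14.

14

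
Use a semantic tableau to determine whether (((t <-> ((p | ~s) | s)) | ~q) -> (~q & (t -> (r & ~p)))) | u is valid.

Not valid

Assume the negation and expand:
Initial set: {~((((t <-> ((p | ~s) | s)) | ~q) -> (~q & (t -> (r & ~p)))) | u)}.
~((((t <-> ((p | ~s) | s)) | ~q) -> (~q & (t -> (r & ~p)))) | u): α-rule — add ~(((t <-> ((p | ~s) | s)) | ~q) -> (~q & (t -> (r & ~p)))), ~u.
~(((t <-> ((p | ~s) | s)) | ~q) -> (~q & (t -> (r & ~p)))): α-rule — add ((t <-> ((p | ~s) | s)) | ~q), ~(~q & (t -> (r & ~p))).
((t <-> ((p | ~s) | s)) | ~q): β-rule — branch into (t <-> ((p | ~s) | s))  //  ~q.
  branch 1 (add (t <-> ((p | ~s) | s))):
    ~(~q & (t -> (r & ~p))): β-rule — branch into ~~q  //  ~(t -> (r & ~p)).
      branch 1.1 (add ~~q):
        (t <-> ((p | ~s) | s)): β-rule — branch into t, ((p | ~s) | s)  //  ~t, ~((p | ~s) | s).
          branch 1.1.1 (add t, ((p | ~s) | s)):
            ((p | ~s) | s): β-rule — branch into (p | ~s)  //  s.
              branch 1.1.1.1 (add (p | ~s)):
                (p | ~s): β-rule — branch into p  //  ~s.
                  branch 1.1.1.1.1 (add p):
                    ○ open, literals {p=1, q=1, t=1, u=0}.
                  branch 1.1.1.1.2 (add ~s):
                    ○ open, literals {q=1, s=0, t=1, u=0}.
              branch 1.1.1.2 (add s):
                ○ open, literals {q=1, s=1, t=1, u=0}.
          branch 1.1.2 (add ~t, ~((p | ~s) | s)):
            ~((p | ~s) | s): α-rule — add ~(p | ~s), ~s.
            ~(p | ~s): α-rule — add ~p, ~~s.
            × closes — contains both s and ~s.
      branch 1.2 (add ~(t -> (r & ~p))):
        ~(t -> (r & ~p)): α-rule — add t, ~(r & ~p).
        (t <-> ((p | ~s) | s)): β-rule — branch into t, ((p | ~s) | s)  //  ~t, ~((p | ~s) | s).
          branch 1.2.1 (add t, ((p | ~s) | s)):
            ~(r & ~p): β-rule — branch into ~r  //  ~~p.
              branch 1.2.1.1 (add ~r):
                ((p | ~s) | s): β-rule — branch into (p | ~s)  //  s.
                  branch 1.2.1.1.1 (add (p | ~s)):
                    (p | ~s): β-rule — branch into p  //  ~s.
                      branch 1.2.1.1.1.1 (add p):
                        ○ open, literals {p=1, r=0, t=1, u=0}.
                      branch 1.2.1.1.1.2 (add ~s):
                        ○ open, literals {r=0, s=0, t=1, u=0}.
                  branch 1.2.1.1.2 (add s):
                    ○ open, literals {r=0, s=1, t=1, u=0}.
              branch 1.2.1.2 (add ~~p):
                ((p | ~s) | s): β-rule — branch into (p | ~s)  //  s.
                  branch 1.2.1.2.1 (add (p | ~s)):
                    (p | ~s): β-rule — branch into p  //  ~s.
                      branch 1.2.1.2.1.1 (add p):
                        ○ open, literals {p=1, t=1, u=0}.
                      branch 1.2.1.2.1.2 (add ~s):
                        ○ open, literals {p=1, s=0, t=1, u=0}.
                  branch 1.2.1.2.2 (add s):
                    ○ open, literals {p=1, s=1, t=1, u=0}.
          branch 1.2.2 (add ~t, ~((p | ~s) | s)):
            × closes — contains both t and ~t.
  branch 2 (add ~q):
    ~(~q & (t -> (r & ~p))): β-rule — branch into ~~q  //  ~(t -> (r & ~p)).
      branch 2.1 (add ~~q):
        × closes — contains both q and ~q.
      branch 2.2 (add ~(t -> (r & ~p))):
        ~(t -> (r & ~p)): α-rule — add t, ~(r & ~p).
        ~(r & ~p): β-rule — branch into ~r  //  ~~p.
          branch 2.2.1 (add ~r):
            ○ open, literals {q=0, r=0, t=1, u=0}.
          branch 2.2.2 (add ~~p):
            ○ open, literals {p=1, q=0, t=1, u=0}.
3 branches closed, 11 open.
An open branch gives a countermodel: p=1, q=1, t=1, u=0 (unmentioned atoms arbitrary); under it the original formula is false.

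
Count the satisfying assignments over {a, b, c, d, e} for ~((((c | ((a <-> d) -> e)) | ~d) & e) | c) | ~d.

Initial set: {(~((((c | ((a <-> d) -> e)) | ~d) & e) | c) | ~d)}.
(~((((c | ((a <-> d) -> e)) | ~d) & e) | c) | ~d): β-rule — branch into ~((((c | ((a <-> d) -> e)) | ~d) & e) | c)  //  ~d.
  branch 1 (add ~((((c | ((a <-> d) -> e)) | ~d) & e) | c)):
    ~((((c | ((a <-> d) -> e)) | ~d) & e) | c): α-rule — add ~(((c | ((a <-> d) -> e)) | ~d) & e), ~c.
    ~(((c | ((a <-> d) -> e)) | ~d) & e): β-rule — branch into ~((c | ((a <-> d) -> e)) | ~d)  //  ~e.
      branch 1.1 (add ~((c | ((a <-> d) -> e)) | ~d)):
        ~((c | ((a <-> d) -> e)) | ~d): α-rule — add ~(c | ((a <-> d) -> e)), ~~d.
        ~(c | ((a <-> d) -> e)): α-rule — add ~c, ~((a <-> d) -> e).
        ~((a <-> d) -> e): α-rule — add (a <-> d), ~e.
        (a <-> d): β-rule — branch into a, d  //  ~a, ~d.
          branch 1.1.1 (add a, d):
            ○ open, literals {a=1, c=0, d=1, e=0}.
          branch 1.1.2 (add ~a, ~d):
            × closes — contains both d and ~d.
      branch 1.2 (add ~e):
        ○ open, literals {c=0, e=0}.
  branch 2 (add ~d):
    ○ open, literals {d=0}.
1 branch closed, 3 open.
Each open branch fixes some atoms; the unmentioned ones are free. Counting distinct full assignments: branch {a=1, c=0, d=1, e=0} (b) contributes 2 new; branch {c=0, e=0} (a, b, d) contributes 6 new; branch {d=0} (a, b, c, e) contributes 12 new. Total: 20.

20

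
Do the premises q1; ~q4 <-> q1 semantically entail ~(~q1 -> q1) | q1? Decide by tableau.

Initial set: {T q1; T (~q4 <-> q1); F (~(~q1 -> q1) | q1)}.
F (~(~q1 -> q1) | q1): α-rule — add F ~(~q1 -> q1), F q1.
× closes — contains both q1 and ~q1.
All 1 branch closes.
Every branch closed, so the premises entail the conclusion.

Yes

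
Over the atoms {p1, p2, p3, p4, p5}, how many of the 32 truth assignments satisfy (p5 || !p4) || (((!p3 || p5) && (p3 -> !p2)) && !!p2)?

26

Initial set: {((p5 || !p4) || (((!p3 || p5) && (p3 -> !p2)) && !!p2))}.
((p5 || !p4) || (((!p3 || p5) && (p3 -> !p2)) && !!p2)): β-rule — branch into (p5 || !p4)  //  (((!p3 || p5) && (p3 -> !p2)) && !!p2).
  branch 1 (add (p5 || !p4)):
    (p5 || !p4): β-rule — branch into p5  //  !p4.
      branch 1.1 (add p5):
        ○ open, literals {p5=true}.
      branch 1.2 (add !p4):
        ○ open, literals {p4=false}.
  branch 2 (add (((!p3 || p5) && (p3 -> !p2)) && !!p2)):
    (((!p3 || p5) && (p3 -> !p2)) && !!p2): α-rule — add ((!p3 || p5) && (p3 -> !p2)), !!p2.
    ((!p3 || p5) && (p3 -> !p2)): α-rule — add (!p3 || p5), (p3 -> !p2).
    !!p2: drop double negation, giving p2.
    (!p3 || p5): β-rule — branch into !p3  //  p5.
      branch 2.1 (add !p3):
        (p3 -> !p2): β-rule — branch into !p3  //  !p2.
          branch 2.1.1 (add !p3):
            ○ open, literals {p2=true, p3=false}.
          branch 2.1.2 (add !p2):
            × closes — contains both p2 and !p2.
      branch 2.2 (add p5):
        (p3 -> !p2): β-rule — branch into !p3  //  !p2.
          branch 2.2.1 (add !p3):
            ○ open, literals {p2=true, p3=false, p5=true}.
          branch 2.2.2 (add !p2):
            × closes — contains both p2 and !p2.
2 branches closed, 4 open.
Each open branch fixes some atoms; the unmentioned ones are free. Counting distinct full assignments: branch {p5=true} (p1, p2, p3, p4) contributes 16 new; branch {p4=false} (p1, p2, p3, p5) contributes 8 new; branch {p2=true, p3=false} (p1, p4, p5) contributes 2 new; branch {p2=true, p3=false, p5=true} (p1, p4) contributes 0 new. Total: 26.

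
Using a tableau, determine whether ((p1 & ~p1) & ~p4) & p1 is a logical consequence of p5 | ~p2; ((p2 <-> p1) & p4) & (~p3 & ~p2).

Initial set: {(p5 | ~p2); (((p2 <-> p1) & p4) & (~p3 & ~p2)); ~(((p1 & ~p1) & ~p4) & p1)}.
(((p2 <-> p1) & p4) & (~p3 & ~p2)): α-rule — add ((p2 <-> p1) & p4), (~p3 & ~p2).
((p2 <-> p1) & p4): α-rule — add (p2 <-> p1), p4.
(~p3 & ~p2): α-rule — add ~p3, ~p2.
(p5 | ~p2): β-rule — branch into p5  //  ~p2.
  branch 1 (add p5):
    ~(((p1 & ~p1) & ~p4) & p1): β-rule — branch into ~((p1 & ~p1) & ~p4)  //  ~p1.
      branch 1.1 (add ~((p1 & ~p1) & ~p4)):
        (p2 <-> p1): β-rule — branch into p2, p1  //  ~p2, ~p1.
          branch 1.1.1 (add p2, p1):
            × closes — contains both p2 and ~p2.
          branch 1.1.2 (add ~p2, ~p1):
            ~((p1 & ~p1) & ~p4): β-rule — branch into ~(p1 & ~p1)  //  ~~p4.
              branch 1.1.2.1 (add ~(p1 & ~p1)):
                ~(p1 & ~p1): β-rule — branch into ~p1  //  ~~p1.
                  branch 1.1.2.1.1 (add ~p1):
                    ○ open, literals {p1=false, p2=false, p3=false, p4=true, p5=true}.
                  branch 1.1.2.1.2 (add ~~p1):
                    × closes — contains both p1 and ~p1.
              branch 1.1.2.2 (add ~~p4):
                ○ open, literals {p1=false, p2=false, p3=false, p4=true, p5=true}.
      branch 1.2 (add ~p1):
        (p2 <-> p1): β-rule — branch into p2, p1  //  ~p2, ~p1.
          branch 1.2.1 (add p2, p1):
            × closes — contains both p2 and ~p2.
          branch 1.2.2 (add ~p2, ~p1):
            ○ open, literals {p1=false, p2=false, p3=false, p4=true, p5=true}.
  branch 2 (add ~p2):
    ~(((p1 & ~p1) & ~p4) & p1): β-rule — branch into ~((p1 & ~p1) & ~p4)  //  ~p1.
      branch 2.1 (add ~((p1 & ~p1) & ~p4)):
        (p2 <-> p1): β-rule — branch into p2, p1  //  ~p2, ~p1.
          branch 2.1.1 (add p2, p1):
            × closes — contains both p2 and ~p2.
          branch 2.1.2 (add ~p2, ~p1):
            ~((p1 & ~p1) & ~p4): β-rule — branch into ~(p1 & ~p1)  //  ~~p4.
              branch 2.1.2.1 (add ~(p1 & ~p1)):
                ~(p1 & ~p1): β-rule — branch into ~p1  //  ~~p1.
                  branch 2.1.2.1.1 (add ~p1):
                    ○ open, literals {p1=false, p2=false, p3=false, p4=true}.
                  branch 2.1.2.1.2 (add ~~p1):
                    × closes — contains both p1 and ~p1.
              branch 2.1.2.2 (add ~~p4):
                ○ open, literals {p1=false, p2=false, p3=false, p4=true}.
      branch 2.2 (add ~p1):
        (p2 <-> p1): β-rule — branch into p2, p1  //  ~p2, ~p1.
          branch 2.2.1 (add p2, p1):
            × closes — contains both p2 and ~p2.
          branch 2.2.2 (add ~p2, ~p1):
            ○ open, literals {p1=false, p2=false, p3=false, p4=true}.
6 branches closed, 6 open.
An open branch gives a countermodel: p1=false, p2=false, p3=false, p4=true, p5=true (unmentioned atoms arbitrary); the premises hold there but the conclusion fails.

No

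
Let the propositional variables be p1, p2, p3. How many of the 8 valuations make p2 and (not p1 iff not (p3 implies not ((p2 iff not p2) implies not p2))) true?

Initial set: {(p2 and (not p1 iff not (p3 implies not ((p2 iff not p2) implies not p2))))}.
(p2 and (not p1 iff not (p3 implies not ((p2 iff not p2) implies not p2)))): α-rule — add p2, (not p1 iff not (p3 implies not ((p2 iff not p2) implies not p2))).
(not p1 iff not (p3 implies not ((p2 iff not p2) implies not p2))): β-rule — branch into not p1, not (p3 implies not ((p2 iff not p2) implies not p2))  //  not not p1, not not (p3 implies not ((p2 iff not p2) implies not p2)).
  branch 1 (add not p1, not (p3 implies not ((p2 iff not p2) implies not p2))):
    not (p3 implies not ((p2 iff not p2) implies not p2)): α-rule — add p3, not not ((p2 iff not p2) implies not p2).
    not not ((p2 iff not p2) implies not p2): β-rule — branch into not (p2 iff not p2)  //  not p2.
      branch 1.1 (add not (p2 iff not p2)):
        not (p2 iff not p2): β-rule — branch into p2, not not p2  //  not p2, not p2.
          branch 1.1.1 (add p2, not not p2):
            ○ open, literals {p1=false, p2=true, p3=true}.
          branch 1.1.2 (add not p2, not p2):
            × closes — contains both p2 and not p2.
      branch 1.2 (add not p2):
        × closes — contains both p2 and not p2.
  branch 2 (add not not p1, not not (p3 implies not ((p2 iff not p2) implies not p2))):
    not not (p3 implies not ((p2 iff not p2) implies not p2)): β-rule — branch into not p3  //  not ((p2 iff not p2) implies not p2).
      branch 2.1 (add not p3):
        ○ open, literals {p1=true, p2=true, p3=false}.
      branch 2.2 (add not ((p2 iff not p2) implies not p2)):
        not ((p2 iff not p2) implies not p2): α-rule — add (p2 iff not p2), not not p2.
        (p2 iff not p2): β-rule — branch into p2, not p2  //  not p2, not not p2.
          branch 2.2.1 (add p2, not p2):
            × closes — contains both p2 and not p2.
          branch 2.2.2 (add not p2, not not p2):
            × closes — contains both p2 and not p2.
4 branches closed, 2 open.
Each open branch fixes some atoms; the unmentioned ones are free. Counting distinct full assignments: branch {p1=false, p2=true, p3=true} (none free) contributes 1 new; branch {p1=true, p2=true, p3=false} (none free) contributes 1 new. Total: 2.

2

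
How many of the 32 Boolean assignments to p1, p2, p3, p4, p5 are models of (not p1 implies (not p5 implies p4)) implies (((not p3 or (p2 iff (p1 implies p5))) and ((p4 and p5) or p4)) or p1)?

Initial set: {((not p1 implies (not p5 implies p4)) implies (((not p3 or (p2 iff (p1 implies p5))) and ((p4 and p5) or p4)) or p1))}.
((not p1 implies (not p5 implies p4)) implies (((not p3 or (p2 iff (p1 implies p5))) and ((p4 and p5) or p4)) or p1)): β-rule — branch into not (not p1 implies (not p5 implies p4))  //  (((not p3 or (p2 iff (p1 implies p5))) and ((p4 and p5) or p4)) or p1).
  branch 1 (add not (not p1 implies (not p5 implies p4))):
    not (not p1 implies (not p5 implies p4)): α-rule — add not p1, not (not p5 implies p4).
    not (not p5 implies p4): α-rule — add not p5, not p4.
    ○ open, literals {p1=0, p4=0, p5=0}.
  branch 2 (add (((not p3 or (p2 iff (p1 implies p5))) and ((p4 and p5) or p4)) or p1)):
    (((not p3 or (p2 iff (p1 implies p5))) and ((p4 and p5) or p4)) or p1): β-rule — branch into ((not p3 or (p2 iff (p1 implies p5))) and ((p4 and p5) or p4))  //  p1.
      branch 2.1 (add ((not p3 or (p2 iff (p1 implies p5))) and ((p4 and p5) or p4))):
        ((not p3 or (p2 iff (p1 implies p5))) and ((p4 and p5) or p4)): α-rule — add (not p3 or (p2 iff (p1 implies p5))), ((p4 and p5) or p4).
        (not p3 or (p2 iff (p1 implies p5))): β-rule — branch into not p3  //  (p2 iff (p1 implies p5)).
          branch 2.1.1 (add not p3):
            ((p4 and p5) or p4): β-rule — branch into (p4 and p5)  //  p4.
              branch 2.1.1.1 (add (p4 and p5)):
                (p4 and p5): α-rule — add p4, p5.
                ○ open, literals {p3=0, p4=1, p5=1}.
              branch 2.1.1.2 (add p4):
                ○ open, literals {p3=0, p4=1}.
          branch 2.1.2 (add (p2 iff (p1 implies p5))):
            ((p4 and p5) or p4): β-rule — branch into (p4 and p5)  //  p4.
              branch 2.1.2.1 (add (p4 and p5)):
                (p4 and p5): α-rule — add p4, p5.
                (p2 iff (p1 implies p5)): β-rule — branch into p2, (p1 implies p5)  //  not p2, not (p1 implies p5).
                  branch 2.1.2.1.1 (add p2, (p1 implies p5)):
                    (p1 implies p5): β-rule — branch into not p1  //  p5.
                      branch 2.1.2.1.1.1 (add not p1):
                        ○ open, literals {p1=0, p2=1, p4=1, p5=1}.
                      branch 2.1.2.1.1.2 (add p5):
                        ○ open, literals {p2=1, p4=1, p5=1}.
                  branch 2.1.2.1.2 (add not p2, not (p1 implies p5)):
                    not (p1 implies p5): α-rule — add p1, not p5.
                    × closes — contains both p5 and not p5.
              branch 2.1.2.2 (add p4):
                (p2 iff (p1 implies p5)): β-rule — branch into p2, (p1 implies p5)  //  not p2, not (p1 implies p5).
                  branch 2.1.2.2.1 (add p2, (p1 implies p5)):
                    (p1 implies p5): β-rule — branch into not p1  //  p5.
                      branch 2.1.2.2.1.1 (add not p1):
                        ○ open, literals {p1=0, p2=1, p4=1}.
                      branch 2.1.2.2.1.2 (add p5):
                        ○ open, literals {p2=1, p4=1, p5=1}.
                  branch 2.1.2.2.2 (add not p2, not (p1 implies p5)):
                    not (p1 implies p5): α-rule — add p1, not p5.
                    ○ open, literals {p1=1, p2=0, p4=1, p5=0}.
      branch 2.2 (add p1):
        ○ open, literals {p1=1}.
1 branch closed, 9 open.
Each open branch fixes some atoms; the unmentioned ones are free. Counting distinct full assignments: branch {p1=0, p4=0, p5=0} (p2, p3) contributes 4 new; branch {p3=0, p4=1, p5=1} (p1, p2) contributes 4 new; branch {p3=0, p4=1} (p1, p2, p5) contributes 4 new; branch {p1=0, p2=1, p4=1, p5=1} (p3) contributes 1 new; branch {p2=1, p4=1, p5=1} (p1, p3) contributes 1 new; branch {p1=0, p2=1, p4=1} (p3, p5) contributes 1 new; branch {p2=1, p4=1, p5=1} (p1, p3) contributes 0 new; branch {p1=1, p2=0, p4=1, p5=0} (p3) contributes 1 new; branch {p1=1} (p2, p3, p4, p5) contributes 10 new. Total: 26.

26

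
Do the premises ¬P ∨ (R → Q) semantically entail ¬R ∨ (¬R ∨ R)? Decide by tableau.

Initial set: {(¬P ∨ (R → Q)); ¬(¬R ∨ (¬R ∨ R))}.
¬(¬R ∨ (¬R ∨ R)): α-rule — add ¬¬R, ¬(¬R ∨ R).
¬(¬R ∨ R): α-rule — add ¬¬R, ¬R.
× closes — contains both R and ¬R.
All 1 branch closes.
Every branch closed, so the premises entail the conclusion.

Yes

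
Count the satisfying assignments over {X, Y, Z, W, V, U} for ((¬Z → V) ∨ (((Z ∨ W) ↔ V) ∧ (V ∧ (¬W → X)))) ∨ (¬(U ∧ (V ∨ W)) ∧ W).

Initial set: {T (((¬Z → V) ∨ (((Z ∨ W) ↔ V) ∧ (V ∧ (¬W → X)))) ∨ (¬(U ∧ (V ∨ W)) ∧ W))}.
T (((¬Z → V) ∨ (((Z ∨ W) ↔ V) ∧ (V ∧ (¬W → X)))) ∨ (¬(U ∧ (V ∨ W)) ∧ W)): β-rule — branch into T ((¬Z → V) ∨ (((Z ∨ W) ↔ V) ∧ (V ∧ (¬W → X))))  //  T (¬(U ∧ (V ∨ W)) ∧ W).
  branch 1 (add T ((¬Z → V) ∨ (((Z ∨ W) ↔ V) ∧ (V ∧ (¬W → X))))):
    T ((¬Z → V) ∨ (((Z ∨ W) ↔ V) ∧ (V ∧ (¬W → X)))): β-rule — branch into T (¬Z → V)  //  T (((Z ∨ W) ↔ V) ∧ (V ∧ (¬W → X))).
      branch 1.1 (add T (¬Z → V)):
        T (¬Z → V): β-rule — branch into F ¬Z  //  T V.
          branch 1.1.1 (add F ¬Z):
            ○ open, literals {Z=true}.
          branch 1.1.2 (add T V):
            ○ open, literals {V=true}.
      branch 1.2 (add T (((Z ∨ W) ↔ V) ∧ (V ∧ (¬W → X)))):
        T (((Z ∨ W) ↔ V) ∧ (V ∧ (¬W → X))): α-rule — add T ((Z ∨ W) ↔ V), T (V ∧ (¬W → X)).
        T (V ∧ (¬W → X)): α-rule — add T V, T (¬W → X).
        T ((Z ∨ W) ↔ V): β-rule — branch into T (Z ∨ W), T V  //  F (Z ∨ W), F V.
          branch 1.2.1 (add T (Z ∨ W), T V):
            T (¬W → X): β-rule — branch into F ¬W  //  T X.
              branch 1.2.1.1 (add F ¬W):
                T (Z ∨ W): β-rule — branch into T Z  //  T W.
                  branch 1.2.1.1.1 (add T Z):
                    ○ open, literals {V=true, W=true, Z=true}.
                  branch 1.2.1.1.2 (add T W):
                    ○ open, literals {V=true, W=true}.
              branch 1.2.1.2 (add T X):
                T (Z ∨ W): β-rule — branch into T Z  //  T W.
                  branch 1.2.1.2.1 (add T Z):
                    ○ open, literals {V=true, X=true, Z=true}.
                  branch 1.2.1.2.2 (add T W):
                    ○ open, literals {V=true, W=true, X=true}.
          branch 1.2.2 (add F (Z ∨ W), F V):
            × closes — contains both V and ¬V.
  branch 2 (add T (¬(U ∧ (V ∨ W)) ∧ W)):
    T (¬(U ∧ (V ∨ W)) ∧ W): α-rule — add T ¬(U ∧ (V ∨ W)), T W.
    T ¬(U ∧ (V ∨ W)): β-rule — branch into F U  //  F (V ∨ W).
      branch 2.1 (add F U):
        ○ open, literals {U=false, W=true}.
      branch 2.2 (add F (V ∨ W)):
        F (V ∨ W): α-rule — add F V, F W.
        × closes — contains both W and ¬W.
2 branches closed, 7 open.
Each open branch fixes some atoms; the unmentioned ones are free. Counting distinct full assignments: branch {Z=true} (X, Y, W, V, U) contributes 32 new; branch {V=true} (X, Y, Z, W, U) contributes 16 new; branch {V=true, W=true, Z=true} (X, Y, U) contributes 0 new; branch {V=true, W=true} (X, Y, Z, U) contributes 0 new; branch {V=true, X=true, Z=true} (Y, W, U) contributes 0 new; branch {V=true, W=true, X=true} (Y, Z, U) contributes 0 new; branch {U=false, W=true} (X, Y, Z, V) contributes 4 new. Total: 52.

52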